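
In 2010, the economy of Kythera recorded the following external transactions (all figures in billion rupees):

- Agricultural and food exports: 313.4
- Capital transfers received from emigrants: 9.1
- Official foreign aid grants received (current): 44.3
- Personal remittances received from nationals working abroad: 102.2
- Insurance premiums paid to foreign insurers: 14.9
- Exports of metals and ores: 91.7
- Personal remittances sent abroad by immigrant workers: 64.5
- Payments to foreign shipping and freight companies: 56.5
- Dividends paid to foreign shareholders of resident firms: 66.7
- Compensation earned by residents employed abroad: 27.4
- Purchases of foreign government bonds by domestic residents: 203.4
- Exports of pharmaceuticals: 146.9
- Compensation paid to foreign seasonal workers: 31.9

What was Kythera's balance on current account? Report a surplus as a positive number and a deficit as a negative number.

Goods: 313.4 + 91.7 + 146.9 = 552.0
Services: -14.9 - 56.5 = -71.4
Primary income: -66.7 + 27.4 - 31.9 = -71.2
Secondary income: 102.2 + 44.3 - 64.5 = 82.0
Current account = 552.0 + (-71.4) + (-71.2) + 82.0 = 491.4
(Excluded from the current account — capital account: capital transfers received from emigrants 9.1; financial account: purchases of foreign government bonds by domestic residents 203.4.)

491.4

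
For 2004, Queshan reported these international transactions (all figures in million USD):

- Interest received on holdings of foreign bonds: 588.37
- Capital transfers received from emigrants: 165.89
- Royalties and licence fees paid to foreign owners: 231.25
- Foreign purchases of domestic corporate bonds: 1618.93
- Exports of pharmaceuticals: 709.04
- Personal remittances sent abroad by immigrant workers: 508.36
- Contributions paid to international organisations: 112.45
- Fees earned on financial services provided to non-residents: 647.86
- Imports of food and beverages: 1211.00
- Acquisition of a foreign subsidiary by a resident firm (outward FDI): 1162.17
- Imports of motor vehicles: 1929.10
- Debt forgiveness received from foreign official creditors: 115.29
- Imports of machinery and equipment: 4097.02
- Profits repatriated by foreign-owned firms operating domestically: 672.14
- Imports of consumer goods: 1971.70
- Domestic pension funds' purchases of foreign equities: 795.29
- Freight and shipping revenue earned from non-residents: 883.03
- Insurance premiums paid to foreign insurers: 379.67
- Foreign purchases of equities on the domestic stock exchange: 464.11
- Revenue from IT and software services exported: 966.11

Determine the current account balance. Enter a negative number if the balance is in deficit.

Goods: 709.04 - 1971.70 - 1929.10 - 1211.00 - 4097.02 = -8499.78
Services: 647.86 + 966.11 - 231.25 + 883.03 - 379.67 = 1886.08
Primary income: 588.37 - 672.14 = -83.77
Secondary income: -112.45 - 508.36 = -620.81
Current account = (-8499.78) + 1886.08 + (-83.77) + (-620.81) = -7318.28
(Excluded from the current account — capital account: capital transfers received from emigrants 165.89, debt forgiveness received from foreign official creditors 115.29; financial account: foreign purchases of domestic corporate bonds 1618.93, acquisition of a foreign subsidiary by a resident firm (outward FDI) 1162.17, domestic pension funds' purchases of foreign equities 795.29, foreign purchases of equities on the domestic stock exchange 464.11.)

-7318.28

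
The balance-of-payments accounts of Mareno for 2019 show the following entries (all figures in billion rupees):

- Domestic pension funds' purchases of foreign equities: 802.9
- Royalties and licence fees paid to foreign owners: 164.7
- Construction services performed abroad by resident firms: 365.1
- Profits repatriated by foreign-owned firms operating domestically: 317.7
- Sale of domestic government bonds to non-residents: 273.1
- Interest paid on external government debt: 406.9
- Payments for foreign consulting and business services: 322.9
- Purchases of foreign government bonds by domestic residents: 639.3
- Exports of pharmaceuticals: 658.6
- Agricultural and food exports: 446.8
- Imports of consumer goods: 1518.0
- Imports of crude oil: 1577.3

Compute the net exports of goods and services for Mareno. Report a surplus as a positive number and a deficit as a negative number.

-2112.4

Goods: -1577.3 + 658.6 + 446.8 - 1518.0 = -1989.9
Services: 365.1 - 322.9 - 164.7 = -122.5
Trade balance = -1989.9 + (-122.5) = -2112.4
(Excluded from the trade balance — financial account: domestic pension funds' purchases of foreign equities 802.9, sale of domestic government bonds to non-residents 273.1, purchases of foreign government bonds by domestic residents 639.3; primary income: profits repatriated by foreign-owned firms operating domestically 317.7, interest paid on external government debt 406.9.)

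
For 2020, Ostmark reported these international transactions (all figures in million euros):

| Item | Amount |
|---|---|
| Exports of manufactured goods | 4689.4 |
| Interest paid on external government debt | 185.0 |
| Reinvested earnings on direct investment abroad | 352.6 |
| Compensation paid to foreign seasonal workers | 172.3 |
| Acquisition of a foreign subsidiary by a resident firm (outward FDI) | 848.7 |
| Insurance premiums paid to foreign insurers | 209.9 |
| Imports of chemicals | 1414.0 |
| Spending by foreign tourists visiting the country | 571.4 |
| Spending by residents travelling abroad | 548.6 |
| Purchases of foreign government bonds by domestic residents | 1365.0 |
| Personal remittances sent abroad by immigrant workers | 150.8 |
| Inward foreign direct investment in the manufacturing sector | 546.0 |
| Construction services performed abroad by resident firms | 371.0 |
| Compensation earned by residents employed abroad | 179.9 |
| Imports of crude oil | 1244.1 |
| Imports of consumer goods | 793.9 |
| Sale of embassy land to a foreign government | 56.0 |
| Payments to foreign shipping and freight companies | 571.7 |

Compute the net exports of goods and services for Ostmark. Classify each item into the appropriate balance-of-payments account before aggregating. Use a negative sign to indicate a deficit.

Goods: -793.9 - 1244.1 + 4689.4 - 1414.0 = 1237.4
Services: -209.9 + 571.4 - 548.6 + 371.0 - 571.7 = -387.8
Trade balance = 1237.4 + (-387.8) = 849.6
(Excluded from the trade balance — primary income: interest paid on external government debt 185.0, reinvested earnings on direct investment abroad 352.6, compensation paid to foreign seasonal workers 172.3, compensation earned by residents employed abroad 179.9; financial account: acquisition of a foreign subsidiary by a resident firm (outward FDI) 848.7, purchases of foreign government bonds by domestic residents 1365.0, inward foreign direct investment in the manufacturing sector 546.0; secondary income: personal remittances sent abroad by immigrant workers 150.8; capital account: sale of embassy land to a foreign government 56.0.)

849.6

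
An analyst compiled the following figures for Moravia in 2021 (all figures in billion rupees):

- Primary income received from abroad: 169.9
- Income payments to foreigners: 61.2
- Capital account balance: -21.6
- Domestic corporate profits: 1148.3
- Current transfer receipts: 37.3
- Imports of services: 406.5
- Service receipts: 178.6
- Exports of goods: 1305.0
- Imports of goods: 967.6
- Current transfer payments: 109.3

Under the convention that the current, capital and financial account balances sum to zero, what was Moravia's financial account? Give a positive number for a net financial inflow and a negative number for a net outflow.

Goods balance = 1305.0 - 967.6 = 337.4
Services balance = 178.6 - 406.5 = -227.9
Trade balance (goods + services) = 337.4 + (-227.9) = 109.5
Net primary income = 169.9 - 61.2 = 108.7
Net secondary income = 37.3 - 109.3 = -72.0
Current account = 109.5 + 108.7 + (-72.0) = 146.2
Financial account = -(146.2 + (-21.6)) = -124.6

-124.6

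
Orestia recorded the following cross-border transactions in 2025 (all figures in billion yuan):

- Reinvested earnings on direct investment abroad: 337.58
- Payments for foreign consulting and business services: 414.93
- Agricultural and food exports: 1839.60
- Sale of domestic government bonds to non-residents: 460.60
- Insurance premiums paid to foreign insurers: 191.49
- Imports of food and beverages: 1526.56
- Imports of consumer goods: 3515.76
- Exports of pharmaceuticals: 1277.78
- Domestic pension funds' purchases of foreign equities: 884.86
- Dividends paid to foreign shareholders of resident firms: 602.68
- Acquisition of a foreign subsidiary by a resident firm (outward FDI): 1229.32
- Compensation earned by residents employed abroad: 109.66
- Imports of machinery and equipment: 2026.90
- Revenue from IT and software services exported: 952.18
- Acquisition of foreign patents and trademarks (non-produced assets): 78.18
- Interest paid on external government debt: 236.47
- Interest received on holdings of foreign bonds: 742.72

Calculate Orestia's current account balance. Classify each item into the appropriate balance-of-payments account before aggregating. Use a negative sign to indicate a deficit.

Goods: -2026.90 - 3515.76 - 1526.56 + 1277.78 + 1839.60 = -3951.84
Services: -414.93 + 952.18 - 191.49 = 345.76
Primary income: 742.72 + 109.66 - 236.47 + 337.58 - 602.68 = 350.81
Current account = (-3951.84) + 345.76 + 350.81 = -3255.27
(Excluded from the current account — financial account: sale of domestic government bonds to non-residents 460.60, domestic pension funds' purchases of foreign equities 884.86, acquisition of a foreign subsidiary by a resident firm (outward FDI) 1229.32; capital account: acquisition of foreign patents and trademarks (non-produced assets) 78.18.)

-3255.27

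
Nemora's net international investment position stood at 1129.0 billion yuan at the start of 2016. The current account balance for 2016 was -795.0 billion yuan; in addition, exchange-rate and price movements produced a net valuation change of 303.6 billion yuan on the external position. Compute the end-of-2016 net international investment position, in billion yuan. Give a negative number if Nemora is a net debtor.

Change in NIIP = current account + net valuation change = -795.0 + 303.6 = -491.4
End-of-year NIIP = 1129.0 + (-491.4) = 637.6

637.6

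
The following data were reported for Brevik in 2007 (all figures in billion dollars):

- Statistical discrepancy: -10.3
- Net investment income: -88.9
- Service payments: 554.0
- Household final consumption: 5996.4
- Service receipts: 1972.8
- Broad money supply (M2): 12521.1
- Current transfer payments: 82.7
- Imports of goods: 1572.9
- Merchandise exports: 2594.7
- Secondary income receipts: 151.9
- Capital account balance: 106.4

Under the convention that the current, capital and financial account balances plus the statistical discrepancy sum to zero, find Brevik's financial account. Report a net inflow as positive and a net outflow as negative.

Goods balance = 2594.7 - 1572.9 = 1021.8
Services balance = 1972.8 - 554.0 = 1418.8
Trade balance (goods + services) = 1021.8 + 1418.8 = 2440.6
Net primary income = -88.9
Net secondary income = 151.9 - 82.7 = 69.2
Current account = 2440.6 + (-88.9) + 69.2 = 2420.9
Financial account = -(2420.9 + 106.4 + (-10.3)) = -2517.0

-2517.0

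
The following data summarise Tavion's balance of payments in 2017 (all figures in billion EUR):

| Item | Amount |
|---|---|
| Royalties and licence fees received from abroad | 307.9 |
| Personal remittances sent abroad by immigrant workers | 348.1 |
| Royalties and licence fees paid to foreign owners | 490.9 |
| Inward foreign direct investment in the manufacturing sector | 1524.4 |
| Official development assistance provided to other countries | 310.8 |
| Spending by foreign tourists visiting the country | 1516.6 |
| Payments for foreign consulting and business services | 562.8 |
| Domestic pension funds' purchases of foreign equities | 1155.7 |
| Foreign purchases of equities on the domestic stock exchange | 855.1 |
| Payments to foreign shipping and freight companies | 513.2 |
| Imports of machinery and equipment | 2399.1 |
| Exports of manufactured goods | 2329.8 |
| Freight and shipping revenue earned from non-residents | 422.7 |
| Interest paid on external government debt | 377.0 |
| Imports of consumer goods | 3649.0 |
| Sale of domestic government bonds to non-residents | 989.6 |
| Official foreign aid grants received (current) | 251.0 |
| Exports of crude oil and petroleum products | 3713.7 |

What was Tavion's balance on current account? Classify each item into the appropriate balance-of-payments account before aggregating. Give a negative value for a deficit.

-109.2

Goods: 3713.7 - 2399.1 + 2329.8 - 3649.0 = -4.6
Services: -490.9 - 562.8 - 513.2 + 422.7 + 307.9 + 1516.6 = 680.3
Primary income: -377.0
Secondary income: 251.0 - 310.8 - 348.1 = -407.9
Current account = (-4.6) + 680.3 + (-377.0) + (-407.9) = -109.2
(Excluded from the current account — financial account: inward foreign direct investment in the manufacturing sector 1524.4, domestic pension funds' purchases of foreign equities 1155.7, foreign purchases of equities on the domestic stock exchange 855.1, sale of domestic government bonds to non-residents 989.6.)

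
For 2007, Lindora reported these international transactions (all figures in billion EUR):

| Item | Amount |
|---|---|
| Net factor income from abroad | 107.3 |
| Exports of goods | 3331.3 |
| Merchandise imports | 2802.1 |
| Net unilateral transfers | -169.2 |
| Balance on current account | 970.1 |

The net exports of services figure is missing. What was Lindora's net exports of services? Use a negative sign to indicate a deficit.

Current account = goods balance + services balance + net primary income + net secondary income
Sum of the known components = 467.3
Net exports of services = CA - (known components) = 970.1 - 467.3 = 502.8

502.8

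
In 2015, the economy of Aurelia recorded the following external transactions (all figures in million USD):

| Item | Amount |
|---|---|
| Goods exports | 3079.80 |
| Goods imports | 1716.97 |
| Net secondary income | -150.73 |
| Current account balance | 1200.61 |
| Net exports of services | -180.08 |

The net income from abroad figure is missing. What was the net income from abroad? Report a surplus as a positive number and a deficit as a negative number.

168.59

Current account = goods balance + services balance + net primary income + net secondary income
Sum of the known components = 1032.02
Net income from abroad = CA - (known components) = 1200.61 - 1032.02 = 168.59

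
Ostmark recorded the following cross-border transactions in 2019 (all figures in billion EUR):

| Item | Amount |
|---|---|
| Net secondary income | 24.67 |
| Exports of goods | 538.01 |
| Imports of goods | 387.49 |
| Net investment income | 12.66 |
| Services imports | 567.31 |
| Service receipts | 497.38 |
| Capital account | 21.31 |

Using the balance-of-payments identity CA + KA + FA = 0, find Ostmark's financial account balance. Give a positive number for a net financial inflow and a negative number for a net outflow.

Goods balance = 538.01 - 387.49 = 150.52
Services balance = 497.38 - 567.31 = -69.93
Trade balance (goods + services) = 150.52 + (-69.93) = 80.59
Net primary income = 12.66
Net secondary income = 24.67
Current account = 80.59 + 12.66 + 24.67 = 117.92
Financial account = -(117.92 + 21.31) = -139.23

-139.23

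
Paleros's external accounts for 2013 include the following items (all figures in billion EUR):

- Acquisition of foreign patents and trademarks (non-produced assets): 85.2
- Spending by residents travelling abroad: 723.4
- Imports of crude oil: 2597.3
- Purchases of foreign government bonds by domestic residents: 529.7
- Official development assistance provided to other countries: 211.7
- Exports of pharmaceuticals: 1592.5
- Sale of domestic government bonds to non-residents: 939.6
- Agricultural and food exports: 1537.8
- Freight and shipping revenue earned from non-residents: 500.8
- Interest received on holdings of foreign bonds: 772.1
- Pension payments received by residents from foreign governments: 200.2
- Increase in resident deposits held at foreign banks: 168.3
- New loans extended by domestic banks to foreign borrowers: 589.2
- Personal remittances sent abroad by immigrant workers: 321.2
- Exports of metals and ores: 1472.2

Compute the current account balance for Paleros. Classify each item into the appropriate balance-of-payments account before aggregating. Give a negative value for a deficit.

2222.0

Goods: -2597.3 + 1472.2 + 1537.8 + 1592.5 = 2005.2
Services: -723.4 + 500.8 = -222.6
Primary income: 772.1
Secondary income: -321.2 + 200.2 - 211.7 = -332.7
Current account = 2005.2 + (-222.6) + 772.1 + (-332.7) = 2222.0
(Excluded from the current account — capital account: acquisition of foreign patents and trademarks (non-produced assets) 85.2; financial account: purchases of foreign government bonds by domestic residents 529.7, sale of domestic government bonds to non-residents 939.6, increase in resident deposits held at foreign banks 168.3, new loans extended by domestic banks to foreign borrowers 589.2.)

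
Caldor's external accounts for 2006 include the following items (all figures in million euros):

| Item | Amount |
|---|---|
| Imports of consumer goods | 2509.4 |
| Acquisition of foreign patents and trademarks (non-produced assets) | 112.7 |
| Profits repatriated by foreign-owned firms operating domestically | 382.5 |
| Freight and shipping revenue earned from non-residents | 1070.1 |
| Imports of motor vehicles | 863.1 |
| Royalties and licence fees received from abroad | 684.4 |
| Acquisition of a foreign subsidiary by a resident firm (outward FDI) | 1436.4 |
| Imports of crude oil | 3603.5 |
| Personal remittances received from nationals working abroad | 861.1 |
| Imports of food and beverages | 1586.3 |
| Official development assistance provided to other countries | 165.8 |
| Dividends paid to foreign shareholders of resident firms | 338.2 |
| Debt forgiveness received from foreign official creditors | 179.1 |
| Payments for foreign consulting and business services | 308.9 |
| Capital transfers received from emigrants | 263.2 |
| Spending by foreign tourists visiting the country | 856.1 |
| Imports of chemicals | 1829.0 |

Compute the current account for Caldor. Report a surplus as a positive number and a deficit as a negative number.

-8115.0

Goods: -1829.0 - 2509.4 - 3603.5 - 1586.3 - 863.1 = -10391.3
Services: 684.4 + 856.1 + 1070.1 - 308.9 = 2301.7
Primary income: -338.2 - 382.5 = -720.7
Secondary income: -165.8 + 861.1 = 695.3
Current account = (-10391.3) + 2301.7 + (-720.7) + 695.3 = -8115.0
(Excluded from the current account — capital account: acquisition of foreign patents and trademarks (non-produced assets) 112.7, debt forgiveness received from foreign official creditors 179.1, capital transfers received from emigrants 263.2; financial account: acquisition of a foreign subsidiary by a resident firm (outward FDI) 1436.4.)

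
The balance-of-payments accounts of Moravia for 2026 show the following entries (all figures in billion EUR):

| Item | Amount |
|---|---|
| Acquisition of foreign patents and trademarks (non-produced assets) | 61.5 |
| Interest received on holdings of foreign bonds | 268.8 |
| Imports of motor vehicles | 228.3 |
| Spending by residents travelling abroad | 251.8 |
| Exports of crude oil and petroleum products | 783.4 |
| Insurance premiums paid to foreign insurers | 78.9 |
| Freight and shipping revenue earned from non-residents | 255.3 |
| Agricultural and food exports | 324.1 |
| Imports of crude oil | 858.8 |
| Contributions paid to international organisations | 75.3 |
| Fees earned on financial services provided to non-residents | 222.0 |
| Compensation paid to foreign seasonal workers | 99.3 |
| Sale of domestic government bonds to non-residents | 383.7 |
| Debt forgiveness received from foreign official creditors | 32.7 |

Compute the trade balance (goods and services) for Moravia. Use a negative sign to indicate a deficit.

167.0

Goods: 783.4 - 228.3 - 858.8 + 324.1 = 20.4
Services: -78.9 + 222.0 + 255.3 - 251.8 = 146.6
Trade balance = 20.4 + 146.6 = 167.0
(Excluded from the trade balance — capital account: acquisition of foreign patents and trademarks (non-produced assets) 61.5, debt forgiveness received from foreign official creditors 32.7; primary income: interest received on holdings of foreign bonds 268.8, compensation paid to foreign seasonal workers 99.3; secondary income: contributions paid to international organisations 75.3; financial account: sale of domestic government bonds to non-residents 383.7.)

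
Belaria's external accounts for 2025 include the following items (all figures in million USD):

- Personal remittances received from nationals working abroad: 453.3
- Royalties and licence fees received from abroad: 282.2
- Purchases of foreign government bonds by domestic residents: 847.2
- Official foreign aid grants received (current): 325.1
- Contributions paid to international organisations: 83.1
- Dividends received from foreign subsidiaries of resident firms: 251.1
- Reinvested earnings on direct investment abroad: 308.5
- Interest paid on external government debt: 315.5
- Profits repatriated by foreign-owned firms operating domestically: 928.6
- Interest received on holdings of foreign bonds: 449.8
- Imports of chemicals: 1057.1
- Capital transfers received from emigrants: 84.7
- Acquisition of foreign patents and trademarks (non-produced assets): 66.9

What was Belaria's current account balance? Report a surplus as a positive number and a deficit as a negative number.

-314.3

Goods: -1057.1
Services: 282.2
Primary income: 251.1 - 315.5 - 928.6 + 449.8 + 308.5 = -234.7
Secondary income: 453.3 + 325.1 - 83.1 = 695.3
Current account = (-1057.1) + 282.2 + (-234.7) + 695.3 = -314.3
(Excluded from the current account — financial account: purchases of foreign government bonds by domestic residents 847.2; capital account: capital transfers received from emigrants 84.7, acquisition of foreign patents and trademarks (non-produced assets) 66.9.)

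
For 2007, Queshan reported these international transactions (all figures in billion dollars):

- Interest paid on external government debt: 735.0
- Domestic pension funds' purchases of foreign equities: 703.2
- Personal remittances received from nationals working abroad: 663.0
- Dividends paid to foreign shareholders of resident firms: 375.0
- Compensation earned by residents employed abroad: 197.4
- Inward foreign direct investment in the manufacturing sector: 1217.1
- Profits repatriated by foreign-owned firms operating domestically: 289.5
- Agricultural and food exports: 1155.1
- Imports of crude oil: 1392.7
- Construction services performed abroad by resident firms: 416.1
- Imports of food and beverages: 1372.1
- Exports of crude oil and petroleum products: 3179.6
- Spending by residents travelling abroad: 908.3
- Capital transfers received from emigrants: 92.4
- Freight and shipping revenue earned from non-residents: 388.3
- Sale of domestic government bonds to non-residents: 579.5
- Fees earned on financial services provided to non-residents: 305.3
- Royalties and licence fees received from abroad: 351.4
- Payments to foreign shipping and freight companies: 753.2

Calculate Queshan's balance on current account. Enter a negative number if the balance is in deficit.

830.4

Goods: 3179.6 - 1372.1 - 1392.7 + 1155.1 = 1569.9
Services: 388.3 - 753.2 + 416.1 + 305.3 + 351.4 - 908.3 = -200.4
Primary income: -375.0 + 197.4 - 735.0 - 289.5 = -1202.1
Secondary income: 663.0
Current account = 1569.9 + (-200.4) + (-1202.1) + 663.0 = 830.4
(Excluded from the current account — financial account: domestic pension funds' purchases of foreign equities 703.2, inward foreign direct investment in the manufacturing sector 1217.1, sale of domestic government bonds to non-residents 579.5; capital account: capital transfers received from emigrants 92.4.)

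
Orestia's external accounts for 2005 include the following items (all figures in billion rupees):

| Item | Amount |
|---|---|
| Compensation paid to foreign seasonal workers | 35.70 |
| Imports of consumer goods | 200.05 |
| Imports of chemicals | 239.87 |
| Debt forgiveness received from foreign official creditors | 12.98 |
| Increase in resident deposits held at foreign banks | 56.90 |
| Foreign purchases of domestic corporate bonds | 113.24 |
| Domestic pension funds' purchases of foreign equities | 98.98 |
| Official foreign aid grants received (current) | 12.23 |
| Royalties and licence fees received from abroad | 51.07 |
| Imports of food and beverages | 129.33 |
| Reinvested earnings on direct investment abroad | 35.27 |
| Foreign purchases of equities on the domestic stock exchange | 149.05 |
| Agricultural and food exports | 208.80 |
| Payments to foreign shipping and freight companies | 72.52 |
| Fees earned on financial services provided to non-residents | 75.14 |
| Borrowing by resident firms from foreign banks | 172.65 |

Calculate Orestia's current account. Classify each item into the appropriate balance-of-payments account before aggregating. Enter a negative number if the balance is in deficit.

-294.96

Goods: -200.05 + 208.80 - 239.87 - 129.33 = -360.45
Services: 75.14 + 51.07 - 72.52 = 53.69
Primary income: -35.70 + 35.27 = -0.43
Secondary income: 12.23
Current account = (-360.45) + 53.69 + (-0.43) + 12.23 = -294.96
(Excluded from the current account — capital account: debt forgiveness received from foreign official creditors 12.98; financial account: increase in resident deposits held at foreign banks 56.90, foreign purchases of domestic corporate bonds 113.24, domestic pension funds' purchases of foreign equities 98.98, foreign purchases of equities on the domestic stock exchange 149.05, borrowing by resident firms from foreign banks 172.65.)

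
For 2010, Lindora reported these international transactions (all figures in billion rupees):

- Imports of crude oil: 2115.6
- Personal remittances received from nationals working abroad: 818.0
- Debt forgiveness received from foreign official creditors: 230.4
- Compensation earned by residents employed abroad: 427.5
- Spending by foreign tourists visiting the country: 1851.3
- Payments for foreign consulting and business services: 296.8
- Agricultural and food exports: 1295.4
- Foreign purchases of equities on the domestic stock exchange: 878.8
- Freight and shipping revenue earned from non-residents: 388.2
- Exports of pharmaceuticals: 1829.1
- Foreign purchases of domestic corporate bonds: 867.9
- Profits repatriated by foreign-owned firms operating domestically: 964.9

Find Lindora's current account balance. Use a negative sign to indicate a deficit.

Goods: 1295.4 - 2115.6 + 1829.1 = 1008.9
Services: -296.8 + 1851.3 + 388.2 = 1942.7
Primary income: -964.9 + 427.5 = -537.4
Secondary income: 818.0
Current account = 1008.9 + 1942.7 + (-537.4) + 818.0 = 3232.2
(Excluded from the current account — capital account: debt forgiveness received from foreign official creditors 230.4; financial account: foreign purchases of equities on the domestic stock exchange 878.8, foreign purchases of domestic corporate bonds 867.9.)

3232.2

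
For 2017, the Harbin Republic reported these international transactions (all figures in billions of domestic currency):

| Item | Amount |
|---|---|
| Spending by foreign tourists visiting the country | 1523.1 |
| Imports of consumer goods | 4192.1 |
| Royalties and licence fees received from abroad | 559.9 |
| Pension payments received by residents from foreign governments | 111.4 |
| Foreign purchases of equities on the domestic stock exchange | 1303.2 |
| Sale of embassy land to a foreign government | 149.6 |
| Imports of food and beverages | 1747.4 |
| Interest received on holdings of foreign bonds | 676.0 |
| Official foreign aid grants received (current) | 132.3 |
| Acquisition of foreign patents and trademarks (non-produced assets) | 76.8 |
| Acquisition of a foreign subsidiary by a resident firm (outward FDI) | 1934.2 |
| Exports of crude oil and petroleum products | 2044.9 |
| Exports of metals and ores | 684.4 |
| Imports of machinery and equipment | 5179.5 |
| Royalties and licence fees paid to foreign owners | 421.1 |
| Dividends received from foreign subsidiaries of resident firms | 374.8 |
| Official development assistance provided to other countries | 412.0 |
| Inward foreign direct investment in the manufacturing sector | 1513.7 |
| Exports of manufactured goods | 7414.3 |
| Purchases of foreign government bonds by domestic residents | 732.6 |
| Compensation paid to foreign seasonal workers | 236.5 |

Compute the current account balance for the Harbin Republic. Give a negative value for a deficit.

Goods: -4192.1 - 1747.4 + 684.4 - 5179.5 + 2044.9 + 7414.3 = -975.4
Services: 559.9 + 1523.1 - 421.1 = 1661.9
Primary income: 676.0 + 374.8 - 236.5 = 814.3
Secondary income: 111.4 - 412.0 + 132.3 = -168.3
Current account = (-975.4) + 1661.9 + 814.3 + (-168.3) = 1332.5
(Excluded from the current account — financial account: foreign purchases of equities on the domestic stock exchange 1303.2, acquisition of a foreign subsidiary by a resident firm (outward FDI) 1934.2, inward foreign direct investment in the manufacturing sector 1513.7, purchases of foreign government bonds by domestic residents 732.6; capital account: sale of embassy land to a foreign government 149.6, acquisition of foreign patents and trademarks (non-produced assets) 76.8.)

1332.5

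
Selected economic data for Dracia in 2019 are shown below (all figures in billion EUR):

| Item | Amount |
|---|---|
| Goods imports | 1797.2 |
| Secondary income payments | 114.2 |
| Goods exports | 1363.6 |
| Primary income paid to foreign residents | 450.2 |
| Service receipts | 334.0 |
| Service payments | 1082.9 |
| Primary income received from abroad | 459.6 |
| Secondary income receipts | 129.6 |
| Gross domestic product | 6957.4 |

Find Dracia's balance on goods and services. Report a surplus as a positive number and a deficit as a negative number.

Goods balance = 1363.6 - 1797.2 = -433.6
Services balance = 334.0 - 1082.9 = -748.9
Trade balance (goods + services) = -433.6 + (-748.9) = -1182.5

-1182.5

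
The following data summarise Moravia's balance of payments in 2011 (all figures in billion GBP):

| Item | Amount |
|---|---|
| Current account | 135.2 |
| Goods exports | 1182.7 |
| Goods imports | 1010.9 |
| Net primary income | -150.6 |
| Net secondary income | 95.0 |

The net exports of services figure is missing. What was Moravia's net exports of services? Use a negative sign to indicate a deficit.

19.0

Current account = goods balance + services balance + net primary income + net secondary income
Sum of the known components = 116.2
Net exports of services = CA - (known components) = 135.2 - 116.2 = 19.0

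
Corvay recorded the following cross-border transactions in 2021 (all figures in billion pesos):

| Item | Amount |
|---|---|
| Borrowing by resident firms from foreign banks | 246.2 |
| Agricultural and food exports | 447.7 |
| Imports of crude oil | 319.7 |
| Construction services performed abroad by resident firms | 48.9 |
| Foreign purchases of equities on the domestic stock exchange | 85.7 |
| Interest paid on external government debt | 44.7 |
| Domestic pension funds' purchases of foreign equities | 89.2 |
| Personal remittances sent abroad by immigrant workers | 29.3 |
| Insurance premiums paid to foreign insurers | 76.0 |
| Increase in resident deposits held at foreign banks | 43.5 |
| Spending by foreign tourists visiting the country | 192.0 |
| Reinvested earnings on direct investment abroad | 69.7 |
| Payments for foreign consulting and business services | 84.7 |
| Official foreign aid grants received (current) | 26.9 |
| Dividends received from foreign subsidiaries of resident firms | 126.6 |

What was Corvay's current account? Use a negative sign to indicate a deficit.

357.4

Goods: 447.7 - 319.7 = 128.0
Services: -76.0 + 48.9 + 192.0 - 84.7 = 80.2
Primary income: 126.6 + 69.7 - 44.7 = 151.6
Secondary income: 26.9 - 29.3 = -2.4
Current account = 128.0 + 80.2 + 151.6 + (-2.4) = 357.4
(Excluded from the current account — financial account: borrowing by resident firms from foreign banks 246.2, foreign purchases of equities on the domestic stock exchange 85.7, domestic pension funds' purchases of foreign equities 89.2, increase in resident deposits held at foreign banks 43.5.)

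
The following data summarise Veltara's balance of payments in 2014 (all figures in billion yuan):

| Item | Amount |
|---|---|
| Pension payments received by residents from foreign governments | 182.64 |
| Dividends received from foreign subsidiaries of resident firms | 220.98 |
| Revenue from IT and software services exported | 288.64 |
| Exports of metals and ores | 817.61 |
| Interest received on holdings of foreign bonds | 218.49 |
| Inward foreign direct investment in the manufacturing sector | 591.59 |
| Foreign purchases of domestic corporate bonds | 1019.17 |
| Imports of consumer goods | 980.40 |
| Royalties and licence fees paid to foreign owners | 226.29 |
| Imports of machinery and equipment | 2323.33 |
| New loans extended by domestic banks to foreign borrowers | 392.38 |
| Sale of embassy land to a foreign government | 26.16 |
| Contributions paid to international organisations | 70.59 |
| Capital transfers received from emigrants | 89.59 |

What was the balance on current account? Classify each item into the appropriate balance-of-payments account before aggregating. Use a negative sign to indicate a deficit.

Goods: 817.61 - 980.40 - 2323.33 = -2486.12
Services: 288.64 - 226.29 = 62.35
Primary income: 220.98 + 218.49 = 439.47
Secondary income: -70.59 + 182.64 = 112.05
Current account = (-2486.12) + 62.35 + 439.47 + 112.05 = -1872.25
(Excluded from the current account — financial account: inward foreign direct investment in the manufacturing sector 591.59, foreign purchases of domestic corporate bonds 1019.17, new loans extended by domestic banks to foreign borrowers 392.38; capital account: sale of embassy land to a foreign government 26.16, capital transfers received from emigrants 89.59.)

-1872.25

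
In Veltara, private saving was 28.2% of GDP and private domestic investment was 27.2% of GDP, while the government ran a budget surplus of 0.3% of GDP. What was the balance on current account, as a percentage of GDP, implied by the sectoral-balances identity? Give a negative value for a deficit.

By the sectoral-balances identity, CA = (S_private - I) + (T - G).
Private balance = 28.2 - 27.2 = 1.0
Government balance (T - G) = 0.3
CA = 1.0 + 0.3 = 1.3

1.3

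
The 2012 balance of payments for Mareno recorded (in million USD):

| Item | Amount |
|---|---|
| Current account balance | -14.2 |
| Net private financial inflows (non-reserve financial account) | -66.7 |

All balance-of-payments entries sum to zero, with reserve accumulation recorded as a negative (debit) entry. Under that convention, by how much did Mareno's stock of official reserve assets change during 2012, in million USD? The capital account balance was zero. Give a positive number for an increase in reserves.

-80.9

Official reserve transactions balance = -((-14.2) + (-66.7)) = 80.9
An accumulation of reserves is recorded as a debit (negative entry), so the change in the stock of reserves is the negative of that balance.
Change in official reserves = -(80.9) = -80.9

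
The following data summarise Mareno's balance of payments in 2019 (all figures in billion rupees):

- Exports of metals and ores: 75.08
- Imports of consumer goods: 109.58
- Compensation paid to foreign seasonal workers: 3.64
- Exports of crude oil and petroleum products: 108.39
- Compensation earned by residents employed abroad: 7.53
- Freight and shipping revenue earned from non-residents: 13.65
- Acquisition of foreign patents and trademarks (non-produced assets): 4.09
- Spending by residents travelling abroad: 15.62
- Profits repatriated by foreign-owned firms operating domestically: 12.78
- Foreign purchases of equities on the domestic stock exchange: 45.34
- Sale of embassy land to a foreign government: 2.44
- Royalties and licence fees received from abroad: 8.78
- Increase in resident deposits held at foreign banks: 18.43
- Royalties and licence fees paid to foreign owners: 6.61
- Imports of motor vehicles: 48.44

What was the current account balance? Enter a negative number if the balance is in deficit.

Goods: -48.44 - 109.58 + 75.08 + 108.39 = 25.45
Services: 13.65 - 15.62 - 6.61 + 8.78 = 0.20
Primary income: 7.53 - 12.78 - 3.64 = -8.89
Current account = 25.45 + 0.20 + (-8.89) = 16.76
(Excluded from the current account — capital account: acquisition of foreign patents and trademarks (non-produced assets) 4.09, sale of embassy land to a foreign government 2.44; financial account: foreign purchases of equities on the domestic stock exchange 45.34, increase in resident deposits held at foreign banks 18.43.)

16.76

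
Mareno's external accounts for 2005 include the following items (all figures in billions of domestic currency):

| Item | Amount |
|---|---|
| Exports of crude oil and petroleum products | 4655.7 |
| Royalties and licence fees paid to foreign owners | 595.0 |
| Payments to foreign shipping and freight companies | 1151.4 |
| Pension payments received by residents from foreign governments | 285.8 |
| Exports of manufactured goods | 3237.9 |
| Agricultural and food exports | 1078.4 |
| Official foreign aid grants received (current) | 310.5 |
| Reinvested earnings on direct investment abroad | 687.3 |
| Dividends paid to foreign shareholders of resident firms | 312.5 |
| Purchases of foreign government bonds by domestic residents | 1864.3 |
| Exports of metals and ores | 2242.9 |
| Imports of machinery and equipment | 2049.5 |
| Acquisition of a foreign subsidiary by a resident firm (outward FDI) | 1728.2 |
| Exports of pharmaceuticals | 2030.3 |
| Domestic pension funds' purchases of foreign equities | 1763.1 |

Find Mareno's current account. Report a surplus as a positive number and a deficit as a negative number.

Goods: -2049.5 + 1078.4 + 2242.9 + 2030.3 + 4655.7 + 3237.9 = 11195.7
Services: -595.0 - 1151.4 = -1746.4
Primary income: 687.3 - 312.5 = 374.8
Secondary income: 310.5 + 285.8 = 596.3
Current account = 11195.7 + (-1746.4) + 374.8 + 596.3 = 10420.4
(Excluded from the current account — financial account: purchases of foreign government bonds by domestic residents 1864.3, acquisition of a foreign subsidiary by a resident firm (outward FDI) 1728.2, domestic pension funds' purchases of foreign equities 1763.1.)

10420.4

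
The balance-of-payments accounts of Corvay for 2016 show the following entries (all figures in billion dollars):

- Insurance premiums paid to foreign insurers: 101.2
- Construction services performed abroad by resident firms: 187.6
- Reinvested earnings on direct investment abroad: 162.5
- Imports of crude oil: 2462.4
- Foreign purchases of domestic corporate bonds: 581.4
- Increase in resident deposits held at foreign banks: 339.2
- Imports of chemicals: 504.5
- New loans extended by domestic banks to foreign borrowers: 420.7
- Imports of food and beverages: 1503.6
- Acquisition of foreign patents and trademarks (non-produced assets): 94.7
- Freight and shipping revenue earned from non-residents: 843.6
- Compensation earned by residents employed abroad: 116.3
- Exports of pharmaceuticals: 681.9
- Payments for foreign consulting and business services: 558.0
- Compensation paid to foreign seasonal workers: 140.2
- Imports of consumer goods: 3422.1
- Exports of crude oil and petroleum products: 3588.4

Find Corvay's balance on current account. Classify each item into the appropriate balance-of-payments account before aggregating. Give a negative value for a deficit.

-3111.7

Goods: -504.5 - 1503.6 + 3588.4 - 3422.1 + 681.9 - 2462.4 = -3622.3
Services: -558.0 + 187.6 - 101.2 + 843.6 = 372.0
Primary income: -140.2 + 116.3 + 162.5 = 138.6
Current account = (-3622.3) + 372.0 + 138.6 = -3111.7
(Excluded from the current account — financial account: foreign purchases of domestic corporate bonds 581.4, increase in resident deposits held at foreign banks 339.2, new loans extended by domestic banks to foreign borrowers 420.7; capital account: acquisition of foreign patents and trademarks (non-produced assets) 94.7.)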